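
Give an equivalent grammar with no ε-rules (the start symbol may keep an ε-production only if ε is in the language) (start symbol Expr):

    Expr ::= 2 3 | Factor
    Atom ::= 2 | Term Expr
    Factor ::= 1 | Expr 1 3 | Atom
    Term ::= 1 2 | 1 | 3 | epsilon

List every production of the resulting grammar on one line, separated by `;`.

Nullable set = {Term}.
ε ∉ L(G), so no ε-production is kept.
Add the nullable-subset variants: Atom → Term Expr gives Term Expr | Expr.

Expr ::= 2 3 | Factor; Atom ::= 2 | Term Expr | Expr; Factor ::= 1 | Expr 1 3 | Atom; Term ::= 1 2 | 1 | 3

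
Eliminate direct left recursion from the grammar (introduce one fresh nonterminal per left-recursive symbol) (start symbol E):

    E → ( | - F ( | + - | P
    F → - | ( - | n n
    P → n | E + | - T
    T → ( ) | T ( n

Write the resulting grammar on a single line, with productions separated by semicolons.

E → ( | - F ( | + - | P; F → - | ( - | n n; P → n | E + | - T; T → ( ) T'; T' → ( n T' | ε

Directly left-recursive nonterminal: T.
For T: α = {( n}, β = {( )}. Rewrite as T → β T' and T' → α T' | ε.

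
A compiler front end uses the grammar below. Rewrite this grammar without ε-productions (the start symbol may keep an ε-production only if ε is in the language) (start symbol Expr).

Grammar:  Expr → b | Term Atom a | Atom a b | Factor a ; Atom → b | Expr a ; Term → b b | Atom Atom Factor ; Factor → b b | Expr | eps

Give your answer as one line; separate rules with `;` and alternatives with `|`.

Expr → b | Term Atom a | Atom a b | Factor a | a; Atom → b | Expr a; Term → b b | Atom Atom Factor | Atom Atom; Factor → b b | Expr

The nullable symbols are {Factor}.
ε ∉ L(G), so no ε-production is kept.
Expand every rule over subsets of its nullable positions: Expr → Factor a gives Factor a | a. Term → Atom Atom Factor gives Atom Atom Factor | Atom Atom.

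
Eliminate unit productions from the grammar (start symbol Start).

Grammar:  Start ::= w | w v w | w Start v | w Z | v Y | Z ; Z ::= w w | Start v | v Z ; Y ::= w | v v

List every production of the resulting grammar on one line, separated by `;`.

Unit pairs: Start ⇒* {Z}.
For each unit pair (A, B), copy every non-unit production of B to A, then drop all unit productions.

Start ::= w w | Start v | v Z | w | w v w | w Start v | w Z | v Y; Z ::= w w | Start v | v Z; Y ::= w | v v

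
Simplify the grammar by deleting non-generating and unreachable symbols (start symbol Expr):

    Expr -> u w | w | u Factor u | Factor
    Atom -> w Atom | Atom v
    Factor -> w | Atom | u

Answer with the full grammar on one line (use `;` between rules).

Generating nonterminals: {Expr, Factor}.
Reachable from Expr after that: {Expr, Factor}.
Removed useless symbols: {Atom} and every production mentioning them.

Expr -> u w | w | u Factor u | Factor; Factor -> w | u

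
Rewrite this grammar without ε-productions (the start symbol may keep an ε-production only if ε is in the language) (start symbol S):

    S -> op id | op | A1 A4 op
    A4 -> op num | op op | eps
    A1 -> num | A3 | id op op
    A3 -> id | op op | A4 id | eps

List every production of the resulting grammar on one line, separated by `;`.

S -> op id | op | A1 A4 op | A1 op | A4 op; A4 -> op num | op op; A1 -> num | A3 | id op op; A3 -> id | op op | A4 id

Nullable nonterminals: {A1, A3, A4}.
ε ∉ L(G), so no ε-production is kept.
For each production, add variants omitting each subset of nullable occurrences: S → A1 A4 op gives A1 A4 op | A1 op | A4 op.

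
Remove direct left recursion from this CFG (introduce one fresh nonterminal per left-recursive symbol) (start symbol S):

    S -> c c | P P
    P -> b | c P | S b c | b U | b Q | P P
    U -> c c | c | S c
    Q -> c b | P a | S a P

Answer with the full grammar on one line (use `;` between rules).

S -> c c | P P; P -> b P' | c P P' | S b c P' | b U P' | b Q P'; U -> c c | c | S c; Q -> c b | P a | S a P; P' -> P P' | eps

Left recursion appears on P.
For P: α = {P}, β = {b, c P, S b c, b U, b Q}. Rewrite as P → β P' and P' → α P' | ε.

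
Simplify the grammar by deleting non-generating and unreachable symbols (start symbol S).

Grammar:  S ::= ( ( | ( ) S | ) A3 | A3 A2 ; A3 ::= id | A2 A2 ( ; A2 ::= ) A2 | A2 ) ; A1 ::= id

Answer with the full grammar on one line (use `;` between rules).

S ::= ( ( | ( ) S | ) A3; A3 ::= id

Generating nonterminals: {A1, A3, S}.
Reachable from S after that: {A3, S}.
Removed useless symbols: {A1, A2} and every production mentioning them.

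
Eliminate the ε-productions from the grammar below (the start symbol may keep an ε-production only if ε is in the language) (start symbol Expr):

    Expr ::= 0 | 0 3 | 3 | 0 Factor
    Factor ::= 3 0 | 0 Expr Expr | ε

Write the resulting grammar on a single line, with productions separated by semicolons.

The nullable symbols are {Factor}.
ε ∉ L(G), so no ε-production is kept.

Expr ::= 0 | 0 3 | 3 | 0 Factor; Factor ::= 3 0 | 0 Expr Expr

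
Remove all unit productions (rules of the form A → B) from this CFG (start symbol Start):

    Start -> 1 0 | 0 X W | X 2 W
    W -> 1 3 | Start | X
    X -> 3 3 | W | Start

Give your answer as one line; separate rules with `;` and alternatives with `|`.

Start -> 1 0 | 0 X W | X 2 W; W -> 1 0 | 0 X W | X 2 W | 3 3 | 1 3; X -> 1 0 | 0 X W | X 2 W | 3 3 | 1 3

Unit pairs: W ⇒* {Start, X}; X ⇒* {Start, W}.
For each unit pair (A, B), copy every non-unit production of B to A, then drop all unit productions.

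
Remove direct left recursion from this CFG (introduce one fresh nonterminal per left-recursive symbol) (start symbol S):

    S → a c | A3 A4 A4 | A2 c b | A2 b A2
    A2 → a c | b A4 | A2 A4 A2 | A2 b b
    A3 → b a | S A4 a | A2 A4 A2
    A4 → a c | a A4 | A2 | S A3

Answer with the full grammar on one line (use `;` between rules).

S → a c | A3 A4 A4 | A2 c b | A2 b A2; A2 → a c A2' | b A4 A2'; A3 → b a | S A4 a | A2 A4 A2; A4 → a c | a A4 | A2 | S A3; A2' → A4 A2 A2' | b b A2' | ε

Directly left-recursive nonterminal: A2.
For A2: α = {A4 A2, b b}, β = {a c, b A4}. Rewrite as A2 → β A2' and A2' → α A2' | ε.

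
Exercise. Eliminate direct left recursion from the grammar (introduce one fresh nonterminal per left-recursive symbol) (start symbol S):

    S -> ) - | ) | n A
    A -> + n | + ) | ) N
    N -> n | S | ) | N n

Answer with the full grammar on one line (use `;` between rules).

S -> ) - | ) | n A; A -> + n | + ) | ) N; N -> n N' | S N' | ) N'; N' -> n N' | epsilon

Directly left-recursive nonterminal: N.
For N: α = {n}, β = {n, S, )}. Rewrite as N → β N' and N' → α N' | ε.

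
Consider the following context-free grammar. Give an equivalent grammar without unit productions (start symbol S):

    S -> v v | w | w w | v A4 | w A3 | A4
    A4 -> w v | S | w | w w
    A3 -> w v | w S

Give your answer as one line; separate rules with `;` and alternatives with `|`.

Unit pairs: A4 ⇒* {S}; S ⇒* {A4}.
For each unit pair (A, B), copy every non-unit production of B to A, then drop all unit productions.

S -> w v | w | w w | v v | v A4 | w A3; A4 -> w v | w | w w | v v | v A4 | w A3; A3 -> w v | w S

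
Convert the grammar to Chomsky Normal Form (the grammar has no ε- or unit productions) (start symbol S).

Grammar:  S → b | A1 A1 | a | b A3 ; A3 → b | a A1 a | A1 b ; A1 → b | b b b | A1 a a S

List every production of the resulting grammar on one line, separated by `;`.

Introduce a nonterminal for each terminal appearing in a rule of length ≥ 2: X1 → b, X2 → a.
Binarize each right-hand side of length ≥ 3 by chaining fresh nonterminals (Y1, Y2, …): affected rules were A3 → X2 A1 X2; A1 → X1 X1 X1; A1 → A1 X2 X2 S.

S → b | A1 A1 | a | X1 A3; A3 → b | X2 Y1 | A1 X1; A1 → b | X1 Y2 | A1 Y3; X1 → b; X2 → a; Y1 → A1 X2; Y2 → X1 X1; Y3 → X2 Y4; Y4 → X2 S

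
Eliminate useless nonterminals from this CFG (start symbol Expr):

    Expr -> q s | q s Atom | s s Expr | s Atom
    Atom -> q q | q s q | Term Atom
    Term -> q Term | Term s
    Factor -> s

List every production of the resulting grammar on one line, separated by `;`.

Expr -> q s | q s Atom | s s Expr | s Atom; Atom -> q q | q s q

Generating nonterminals: {Atom, Expr, Factor}.
Reachable from Expr after that: {Atom, Expr}.
Removed useless symbols: {Factor, Term} and every production mentioning them.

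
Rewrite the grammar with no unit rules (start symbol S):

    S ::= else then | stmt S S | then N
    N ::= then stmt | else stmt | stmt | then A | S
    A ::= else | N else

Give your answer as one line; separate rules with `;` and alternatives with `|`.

S ::= else then | stmt S S | then N; N ::= else then | stmt S S | then N | then stmt | else stmt | stmt | then A; A ::= else | N else

Unit pairs: N ⇒* {S}.
For every A with A ⇒* B via unit rules, add B's non-unit alternatives to A; then delete every rule of the form X → Y.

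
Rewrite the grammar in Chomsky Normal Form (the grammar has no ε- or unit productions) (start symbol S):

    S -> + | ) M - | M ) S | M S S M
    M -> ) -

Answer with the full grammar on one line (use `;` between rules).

Introduce a nonterminal for each terminal appearing in a rule of length ≥ 2: X1 → ), X2 → -.
Binarize each right-hand side of length ≥ 3 by chaining fresh nonterminals (Y1, Y2, …): affected rules were S → X1 M X2; S → M X1 S; S → M S S M.

S -> + | X1 Y1 | M Y2 | M Y3; M -> X1 X2; X1 -> ); X2 -> -; Y1 -> M X2; Y2 -> X1 S; Y3 -> S Y4; Y4 -> S M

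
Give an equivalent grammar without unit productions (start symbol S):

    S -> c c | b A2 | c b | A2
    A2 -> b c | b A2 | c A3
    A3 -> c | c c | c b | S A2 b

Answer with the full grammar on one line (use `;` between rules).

S -> b c | b A2 | c A3 | c c | c b; A2 -> b c | b A2 | c A3; A3 -> c | c c | c b | S A2 b

Unit pairs: S ⇒* {A2}.
Replace each nonterminal's rules with the union of the non-unit rules of every nonterminal it unit-derives.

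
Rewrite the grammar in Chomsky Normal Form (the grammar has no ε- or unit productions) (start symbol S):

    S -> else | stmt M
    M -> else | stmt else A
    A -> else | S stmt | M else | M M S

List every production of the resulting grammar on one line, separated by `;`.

S -> else | X1 M; M -> else | X1 Y1; A -> else | S X1 | M X2 | M Y2; X1 -> stmt; X2 -> else; Y1 -> X2 A; Y2 -> M S

Introduce a nonterminal for each terminal appearing in a rule of length ≥ 2: X1 → stmt, X2 → else.
Binarize each right-hand side of length ≥ 3 by chaining fresh nonterminals (Y1, Y2, …): affected rules were M → X1 X2 A; A → M M S.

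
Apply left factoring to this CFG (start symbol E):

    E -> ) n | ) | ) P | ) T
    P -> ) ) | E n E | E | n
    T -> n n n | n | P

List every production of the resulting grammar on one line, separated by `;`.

E -> ) E'; P -> ) ) | n | E P'; T -> P | n T'; E' -> n | ε | P | T; P' -> n E | ε; T' -> n n | ε

E has alternatives sharing prefix ')': factor to E → ) E' with E' → n | ε | P | T.
P has alternatives sharing prefix 'E': factor to P → E P' with P' → n E | ε.
T has alternatives sharing prefix 'n': factor to T → n T' with T' → n n | ε.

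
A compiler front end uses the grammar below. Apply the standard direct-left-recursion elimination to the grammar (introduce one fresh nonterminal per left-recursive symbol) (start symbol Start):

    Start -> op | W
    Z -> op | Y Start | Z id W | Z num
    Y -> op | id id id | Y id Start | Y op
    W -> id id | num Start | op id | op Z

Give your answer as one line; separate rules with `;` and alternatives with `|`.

Start -> op | W; Z -> op Z1 | Y Start Z1; Y -> op Y1 | id id id Y1; W -> id id | num Start | op id | op Z; Z1 -> id W Z1 | num Z1 | ε; Y1 -> id Start Y1 | op Y1 | ε

Directly left-recursive nonterminals: Z, Y.
For Z: α = {id W, num}, β = {op, Y Start}. Rewrite as Z → β Z1 and Z1 → α Z1 | ε.
For Y: α = {id Start, op}, β = {op, id id id}. Rewrite as Y → β Y1 and Y1 → α Y1 | ε.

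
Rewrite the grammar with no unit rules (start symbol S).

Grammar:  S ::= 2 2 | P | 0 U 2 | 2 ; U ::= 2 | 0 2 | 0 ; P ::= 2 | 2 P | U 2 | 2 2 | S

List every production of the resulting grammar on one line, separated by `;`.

Unit pairs: P ⇒* {S}; S ⇒* {P}.
Replace each nonterminal's rules with the union of the non-unit rules of every nonterminal it unit-derives.

S ::= 2 2 | 0 U 2 | 2 | 2 P | U 2; U ::= 2 | 0 2 | 0; P ::= 2 2 | 0 U 2 | 2 | 2 P | U 2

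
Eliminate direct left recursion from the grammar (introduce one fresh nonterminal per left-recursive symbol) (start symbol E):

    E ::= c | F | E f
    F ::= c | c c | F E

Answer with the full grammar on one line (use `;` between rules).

Directly left-recursive nonterminals: E, F.
For E: α = {f}, β = {c, F}. Rewrite as E → β E' and E' → α E' | ε.
For F: α = {E}, β = {c, c c}. Rewrite as F → β F' and F' → α F' | ε.

E ::= c E' | F E'; F ::= c F' | c c F'; E' ::= f E' | ε; F' ::= E F' | ε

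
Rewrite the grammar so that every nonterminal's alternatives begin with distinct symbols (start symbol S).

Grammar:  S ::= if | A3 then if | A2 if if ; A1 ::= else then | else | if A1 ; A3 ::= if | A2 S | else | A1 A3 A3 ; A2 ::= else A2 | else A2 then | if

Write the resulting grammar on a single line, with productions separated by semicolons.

S ::= if | A3 then if | A2 if if; A1 ::= if A1 | else A1'; A3 ::= if | A2 S | else | A1 A3 A3; A2 ::= if | else A2 A2'; A1' ::= then | ε; A2' ::= ε | then

A1 has alternatives sharing prefix 'else': factor to A1 → else A1' with A1' → then | ε.
A2 has alternatives sharing prefix 'else A2': factor to A2 → else A2 A2' with A2' → ε | then.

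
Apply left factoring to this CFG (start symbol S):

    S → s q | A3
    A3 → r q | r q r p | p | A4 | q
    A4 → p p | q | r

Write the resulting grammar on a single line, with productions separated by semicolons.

A3 has alternatives sharing prefix 'r q': factor to A3 → r q A3' with A3' → ε | r p.

S → s q | A3; A3 → p | A4 | q | r q A3'; A4 → p p | q | r; A3' → ε | r p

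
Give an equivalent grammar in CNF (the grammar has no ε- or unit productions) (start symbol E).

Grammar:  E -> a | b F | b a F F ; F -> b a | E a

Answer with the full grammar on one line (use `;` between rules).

Introduce a nonterminal for each terminal appearing in a rule of length ≥ 2: X1 → b, X2 → a.
Binarize each right-hand side of length ≥ 3 by chaining fresh nonterminals (Y1, Y2, …): affected rules were E → X1 X2 F F.

E -> a | X1 F | X1 Y1; F -> X1 X2 | E X2; X1 -> b; X2 -> a; Y1 -> X2 Y2; Y2 -> F F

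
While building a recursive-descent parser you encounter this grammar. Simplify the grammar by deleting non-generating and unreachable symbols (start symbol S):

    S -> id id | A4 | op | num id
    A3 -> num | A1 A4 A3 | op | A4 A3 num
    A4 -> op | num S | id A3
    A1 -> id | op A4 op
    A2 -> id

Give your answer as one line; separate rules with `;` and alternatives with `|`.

S -> id id | A4 | op | num id; A3 -> num | A1 A4 A3 | op | A4 A3 num; A4 -> op | num S | id A3; A1 -> id | op A4 op

Generating nonterminals: {A1, A2, A3, A4, S}.
Reachable from S after that: {A1, A3, A4, S}.
Removed useless symbols: {A2} and every production mentioning them.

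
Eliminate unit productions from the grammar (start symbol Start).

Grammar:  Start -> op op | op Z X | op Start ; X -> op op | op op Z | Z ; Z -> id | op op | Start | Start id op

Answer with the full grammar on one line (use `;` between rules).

Start -> op op | op Z X | op Start; X -> id | op op | Start id op | op Z X | op Start | op op Z; Z -> id | op op | Start id op | op Z X | op Start

Unit pairs: X ⇒* {Start, Z}; Z ⇒* {Start}.
Replace each nonterminal's rules with the union of the non-unit rules of every nonterminal it unit-derives.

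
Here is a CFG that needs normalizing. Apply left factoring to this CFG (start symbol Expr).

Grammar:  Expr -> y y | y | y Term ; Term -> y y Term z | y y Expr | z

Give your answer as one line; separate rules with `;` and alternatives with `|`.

Expr -> y Expr1; Term -> z | y y Term1; Expr1 -> y | ε | Term; Term1 -> Term z | Expr

Expr has alternatives sharing prefix 'y': factor to Expr → y Expr1 with Expr1 → y | ε | Term.
Term has alternatives sharing prefix 'y y': factor to Term → y y Term1 with Term1 → Term z | Expr.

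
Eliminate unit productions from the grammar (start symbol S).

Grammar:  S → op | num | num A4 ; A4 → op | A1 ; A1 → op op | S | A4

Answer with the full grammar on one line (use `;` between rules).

Unit pairs: A1 ⇒* {A4, S}; A4 ⇒* {A1, S}.
Replace each nonterminal's rules with the union of the non-unit rules of every nonterminal it unit-derives.

S → op | num | num A4; A4 → op | op op | num | num A4; A1 → op | op op | num | num A4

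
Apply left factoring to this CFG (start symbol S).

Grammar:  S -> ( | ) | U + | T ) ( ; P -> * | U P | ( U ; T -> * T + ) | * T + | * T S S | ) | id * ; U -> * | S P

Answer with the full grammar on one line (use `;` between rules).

S -> ( | ) | U + | T ) (; P -> * | U P | ( U; T -> ) | id * | * T T'; U -> * | S P; T' -> S S | + T''; T'' -> ) | ε

T has alternatives sharing prefix '* T': factor to T → * T T' with T' → + ) | + | S S.
T' has alternatives sharing prefix '+': factor to T' → + T'' with T'' → ) | ε.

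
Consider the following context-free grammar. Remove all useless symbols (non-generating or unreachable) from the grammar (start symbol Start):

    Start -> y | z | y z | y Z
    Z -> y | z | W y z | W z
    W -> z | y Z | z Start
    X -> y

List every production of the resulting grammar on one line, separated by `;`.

Generating nonterminals: {Start, W, X, Z}.
Reachable from Start after that: {Start, W, Z}.
Removed useless symbols: {X} and every production mentioning them.

Start -> y | z | y z | y Z; Z -> y | z | W y z | W z; W -> z | y Z | z Start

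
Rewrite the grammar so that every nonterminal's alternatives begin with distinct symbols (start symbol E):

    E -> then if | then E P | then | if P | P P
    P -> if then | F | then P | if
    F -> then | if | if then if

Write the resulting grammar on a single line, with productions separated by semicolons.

E has alternatives sharing prefix 'then': factor to E → then E' with E' → if | E P | ε.
P has alternatives sharing prefix 'if': factor to P → if P' with P' → then | ε.
F has alternatives sharing prefix 'if': factor to F → if F' with F' → ε | then if.

E -> if P | P P | then E'; P -> F | then P | if P'; F -> then | if F'; E' -> if | E P | ε; P' -> then | ε; F' -> ε | then if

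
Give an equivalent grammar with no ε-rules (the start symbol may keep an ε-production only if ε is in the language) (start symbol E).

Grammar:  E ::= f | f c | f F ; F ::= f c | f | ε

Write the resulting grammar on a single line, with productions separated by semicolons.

E ::= f | f c | f F; F ::= f c | f

Nullable set = {F}.
ε ∉ L(G), so no ε-production is kept.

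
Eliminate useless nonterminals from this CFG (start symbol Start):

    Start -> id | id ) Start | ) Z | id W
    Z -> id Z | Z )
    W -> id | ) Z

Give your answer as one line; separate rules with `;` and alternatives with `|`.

Start -> id | id ) Start | id W; W -> id

Generating nonterminals: {Start, W}.
Reachable from Start after that: {Start, W}.
Removed useless symbols: {Z} and every production mentioning them.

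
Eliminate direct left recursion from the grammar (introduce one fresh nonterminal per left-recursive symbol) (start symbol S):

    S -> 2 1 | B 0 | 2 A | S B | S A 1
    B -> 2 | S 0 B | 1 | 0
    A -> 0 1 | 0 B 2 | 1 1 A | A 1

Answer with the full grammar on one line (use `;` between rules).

S -> 2 1 S' | B 0 S' | 2 A S'; B -> 2 | S 0 B | 1 | 0; A -> 0 1 A' | 0 B 2 A' | 1 1 A A'; S' -> B S' | A 1 S' | eps; A' -> 1 A' | eps

Left recursion appears on S, A.
For S: α = {B, A 1}, β = {2 1, B 0, 2 A}. Rewrite as S → β S' and S' → α S' | ε.
For A: α = {1}, β = {0 1, 0 B 2, 1 1 A}. Rewrite as A → β A' and A' → α A' | ε.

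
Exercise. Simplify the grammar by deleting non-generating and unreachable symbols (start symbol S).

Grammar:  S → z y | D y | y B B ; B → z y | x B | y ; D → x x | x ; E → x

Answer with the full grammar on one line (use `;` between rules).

Generating nonterminals: {B, D, E, S}.
Reachable from S after that: {B, D, S}.
Removed useless symbols: {E} and every production mentioning them.

S → z y | D y | y B B; B → z y | x B | y; D → x x | x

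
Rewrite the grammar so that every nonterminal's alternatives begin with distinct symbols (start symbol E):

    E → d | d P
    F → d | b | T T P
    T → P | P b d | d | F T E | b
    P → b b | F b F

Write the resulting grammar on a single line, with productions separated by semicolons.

E → d E'; F → d | b | T T P; T → d | F T E | b | P T'; P → b b | F b F; E' → eps | P; T' → eps | b d

E has alternatives sharing prefix 'd': factor to E → d E' with E' → ε | P.
T has alternatives sharing prefix 'P': factor to T → P T' with T' → ε | b d.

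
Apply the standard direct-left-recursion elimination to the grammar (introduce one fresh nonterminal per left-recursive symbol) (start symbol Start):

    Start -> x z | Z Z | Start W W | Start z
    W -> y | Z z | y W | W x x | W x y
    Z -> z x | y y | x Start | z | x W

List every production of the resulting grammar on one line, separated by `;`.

Start -> x z Start1 | Z Z Start1; W -> y W1 | Z z W1 | y W W1; Z -> z x | y y | x Start | z | x W; Start1 -> W W Start1 | z Start1 | ε; W1 -> x x W1 | x y W1 | ε

Start, W are directly left-recursive.
For Start: α = {W W, z}, β = {x z, Z Z}. Rewrite as Start → β Start1 and Start1 → α Start1 | ε.
For W: α = {x x, x y}, β = {y, Z z, y W}. Rewrite as W → β W1 and W1 → α W1 | ε.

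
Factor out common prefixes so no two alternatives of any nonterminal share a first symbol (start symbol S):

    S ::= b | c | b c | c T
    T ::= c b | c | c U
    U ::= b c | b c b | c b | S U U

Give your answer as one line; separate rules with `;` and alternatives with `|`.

S ::= b S' | c S''; T ::= c T'; U ::= c b | S U U | b c U'; S' ::= ε | c; S'' ::= ε | T; T' ::= b | ε | U; U' ::= ε | b

S has alternatives sharing prefix 'b': factor to S → b S' with S' → ε | c.
S has alternatives sharing prefix 'c': factor to S → c S'' with S'' → ε | T.
T has alternatives sharing prefix 'c': factor to T → c T' with T' → b | ε | U.
U has alternatives sharing prefix 'b c': factor to U → b c U' with U' → ε | b.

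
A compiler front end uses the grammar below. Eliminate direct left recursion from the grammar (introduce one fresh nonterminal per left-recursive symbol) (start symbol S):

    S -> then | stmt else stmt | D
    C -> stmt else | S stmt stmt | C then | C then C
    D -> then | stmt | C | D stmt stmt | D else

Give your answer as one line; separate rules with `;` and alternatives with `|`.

Directly left-recursive nonterminals: C, D.
For C: α = {then, then C}, β = {stmt else, S stmt stmt}. Rewrite as C → β C' and C' → α C' | ε.
For D: α = {stmt stmt, else}, β = {then, stmt, C}. Rewrite as D → β D' and D' → α D' | ε.

S -> then | stmt else stmt | D; C -> stmt else C' | S stmt stmt C'; D -> then D' | stmt D' | C D'; C' -> then C' | then C C' | ε; D' -> stmt stmt D' | else D' | ε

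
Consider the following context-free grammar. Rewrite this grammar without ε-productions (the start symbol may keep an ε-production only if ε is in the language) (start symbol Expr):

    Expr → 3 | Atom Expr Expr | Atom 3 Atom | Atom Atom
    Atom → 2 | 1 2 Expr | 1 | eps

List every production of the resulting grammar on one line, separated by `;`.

The nullable symbols are {Atom, Expr}.
ε ∈ L(G) since Expr is nullable, so keep Expr → ε.
Add the nullable-subset variants: Expr → Atom Expr Expr gives Atom Expr Expr | Atom Expr | Atom | Expr Expr. Expr → Atom 3 Atom gives Atom 3 Atom | Atom 3 | 3 Atom. Atom → 1 2 Expr gives 1 2 Expr | 1 2.

Expr → 3 | Atom Expr Expr | Atom Expr | Atom | Expr Expr | Atom 3 Atom | Atom 3 | 3 Atom | Atom Atom | ε; Atom → 2 | 1 2 Expr | 1 2 | 1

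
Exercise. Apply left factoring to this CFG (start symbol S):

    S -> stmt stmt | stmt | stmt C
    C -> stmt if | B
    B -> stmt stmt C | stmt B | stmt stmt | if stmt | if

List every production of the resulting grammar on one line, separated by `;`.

S -> stmt S'; C -> stmt if | B; B -> stmt B' | if B''; S' -> stmt | ε | C; B' -> B | stmt B'''; B'' -> stmt | ε; B''' -> C | ε

S has alternatives sharing prefix 'stmt': factor to S → stmt S' with S' → stmt | ε | C.
B has alternatives sharing prefix 'stmt': factor to B → stmt B' with B' → stmt C | B | stmt.
B has alternatives sharing prefix 'if': factor to B → if B'' with B'' → stmt | ε.
B' has alternatives sharing prefix 'stmt': factor to B' → stmt B''' with B''' → C | ε.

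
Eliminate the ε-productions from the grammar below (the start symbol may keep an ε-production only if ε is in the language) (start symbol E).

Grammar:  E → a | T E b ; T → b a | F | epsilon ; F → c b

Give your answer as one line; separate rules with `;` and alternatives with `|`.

Nullable nonterminals: {T}.
ε ∉ L(G), so no ε-production is kept.
Add the nullable-subset variants: E → T E b gives T E b | E b.

E → a | T E b | E b; T → b a | F; F → c b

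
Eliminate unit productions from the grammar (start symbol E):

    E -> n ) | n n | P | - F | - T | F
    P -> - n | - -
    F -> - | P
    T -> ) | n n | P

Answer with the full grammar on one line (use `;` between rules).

E -> n ) | n n | - F | - T | - n | - - | -; P -> - n | - -; F -> - | - n | - -; T -> - n | - - | ) | n n

Unit pairs: E ⇒* {F, P}; F ⇒* {P}; T ⇒* {P}.
For each unit pair (A, B), copy every non-unit production of B to A, then drop all unit productions.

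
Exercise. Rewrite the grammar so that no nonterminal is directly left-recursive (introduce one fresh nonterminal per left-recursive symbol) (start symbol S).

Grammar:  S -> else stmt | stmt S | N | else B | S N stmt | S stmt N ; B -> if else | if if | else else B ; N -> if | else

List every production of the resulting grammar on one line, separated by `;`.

S is directly left-recursive.
For S: α = {N stmt, stmt N}, β = {else stmt, stmt S, N, else B}. Rewrite as S → β S' and S' → α S' | ε.

S -> else stmt S' | stmt S S' | N S' | else B S'; B -> if else | if if | else else B; N -> if | else; S' -> N stmt S' | stmt N S' | epsilon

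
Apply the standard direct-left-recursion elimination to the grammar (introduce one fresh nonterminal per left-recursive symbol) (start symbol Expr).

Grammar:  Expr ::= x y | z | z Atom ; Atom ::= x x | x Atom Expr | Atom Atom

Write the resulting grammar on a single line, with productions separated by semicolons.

Atom is directly left-recursive.
For Atom: α = {Atom}, β = {x x, x Atom Expr}. Rewrite as Atom → β Atom1 and Atom1 → α Atom1 | ε.

Expr ::= x y | z | z Atom; Atom ::= x x Atom1 | x Atom Expr Atom1; Atom1 ::= Atom Atom1 | ε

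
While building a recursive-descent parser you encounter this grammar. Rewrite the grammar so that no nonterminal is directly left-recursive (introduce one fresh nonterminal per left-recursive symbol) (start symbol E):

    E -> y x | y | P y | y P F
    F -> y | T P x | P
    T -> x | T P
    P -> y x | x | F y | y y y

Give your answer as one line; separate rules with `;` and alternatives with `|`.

Left recursion appears on T.
For T: α = {P}, β = {x}. Rewrite as T → β T' and T' → α T' | ε.

E -> y x | y | P y | y P F; F -> y | T P x | P; T -> x T'; P -> y x | x | F y | y y y; T' -> P T' | ε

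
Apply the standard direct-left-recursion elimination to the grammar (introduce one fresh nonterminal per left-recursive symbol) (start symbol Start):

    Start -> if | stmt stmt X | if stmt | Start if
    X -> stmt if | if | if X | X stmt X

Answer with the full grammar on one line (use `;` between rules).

Start -> if Start1 | stmt stmt X Start1 | if stmt Start1; X -> stmt if X1 | if X1 | if X X1; Start1 -> if Start1 | ε; X1 -> stmt X X1 | ε

Directly left-recursive nonterminals: Start, X.
For Start: α = {if}, β = {if, stmt stmt X, if stmt}. Rewrite as Start → β Start1 and Start1 → α Start1 | ε.
For X: α = {stmt X}, β = {stmt if, if, if X}. Rewrite as X → β X1 and X1 → α X1 | ε.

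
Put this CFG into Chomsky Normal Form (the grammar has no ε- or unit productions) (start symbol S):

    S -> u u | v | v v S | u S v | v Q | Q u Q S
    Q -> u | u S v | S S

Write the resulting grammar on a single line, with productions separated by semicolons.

S -> X1 X1 | v | X2 Y1 | X1 Y2 | X2 Q | Q Y3; Q -> u | X1 Y5 | S S; X1 -> u; X2 -> v; Y1 -> X2 S; Y2 -> S X2; Y3 -> X1 Y4; Y4 -> Q S; Y5 -> S X2

Introduce a nonterminal for each terminal appearing in a rule of length ≥ 2: X1 → u, X2 → v.
Binarize each right-hand side of length ≥ 3 by chaining fresh nonterminals (Y1, Y2, …): affected rules were S → X2 X2 S; S → X1 S X2; S → Q X1 Q S; Q → X1 S X2.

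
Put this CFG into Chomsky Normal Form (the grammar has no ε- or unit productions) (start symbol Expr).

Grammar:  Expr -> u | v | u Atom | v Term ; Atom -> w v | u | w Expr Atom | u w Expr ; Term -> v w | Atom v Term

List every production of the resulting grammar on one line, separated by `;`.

Expr -> u | v | X1 Atom | X2 Term; Atom -> X3 X2 | u | X3 Y1 | X1 Y2; Term -> X2 X3 | Atom Y3; X1 -> u; X2 -> v; X3 -> w; Y1 -> Expr Atom; Y2 -> X3 Expr; Y3 -> X2 Term

Introduce a nonterminal for each terminal appearing in a rule of length ≥ 2: X1 → u, X2 → v, X3 → w.
Binarize each right-hand side of length ≥ 3 by chaining fresh nonterminals (Y1, Y2, …): affected rules were Atom → X3 Expr Atom; Atom → X1 X3 Expr; Term → Atom X2 Term.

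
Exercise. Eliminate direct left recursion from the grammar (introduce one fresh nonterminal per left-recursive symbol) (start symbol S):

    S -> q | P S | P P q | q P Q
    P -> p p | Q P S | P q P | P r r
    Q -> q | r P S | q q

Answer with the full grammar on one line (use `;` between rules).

P is directly left-recursive.
For P: α = {q P, r r}, β = {p p, Q P S}. Rewrite as P → β P' and P' → α P' | ε.

S -> q | P S | P P q | q P Q; P -> p p P' | Q P S P'; Q -> q | r P S | q q; P' -> q P P' | r r P' | epsilon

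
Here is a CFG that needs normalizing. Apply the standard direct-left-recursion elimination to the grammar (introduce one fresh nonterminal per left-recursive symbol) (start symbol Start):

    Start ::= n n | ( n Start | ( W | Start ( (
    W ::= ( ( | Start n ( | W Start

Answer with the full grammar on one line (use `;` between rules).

Start ::= n n Start1 | ( n Start Start1 | ( W Start1; W ::= ( ( W1 | Start n ( W1; Start1 ::= ( ( Start1 | epsilon; W1 ::= Start W1 | epsilon

Start, W are directly left-recursive.
For Start: α = {( (}, β = {n n, ( n Start, ( W}. Rewrite as Start → β Start1 and Start1 → α Start1 | ε.
For W: α = {Start}, β = {( (, Start n (}. Rewrite as W → β W1 and W1 → α W1 | ε.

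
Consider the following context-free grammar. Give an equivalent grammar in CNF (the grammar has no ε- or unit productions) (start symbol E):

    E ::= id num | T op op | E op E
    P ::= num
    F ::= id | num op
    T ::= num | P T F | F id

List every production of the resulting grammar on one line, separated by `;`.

E ::= X1 X2 | T Y1 | E Y2; P ::= num; F ::= id | X2 X3; T ::= num | P Y3 | F X1; X1 ::= id; X2 ::= num; X3 ::= op; Y1 ::= X3 X3; Y2 ::= X3 E; Y3 ::= T F

Introduce a nonterminal for each terminal appearing in a rule of length ≥ 2: X1 → id, X2 → num, X3 → op.
Binarize each right-hand side of length ≥ 3 by chaining fresh nonterminals (Y1, Y2, …): affected rules were E → T X3 X3; E → E X3 E; T → P T F.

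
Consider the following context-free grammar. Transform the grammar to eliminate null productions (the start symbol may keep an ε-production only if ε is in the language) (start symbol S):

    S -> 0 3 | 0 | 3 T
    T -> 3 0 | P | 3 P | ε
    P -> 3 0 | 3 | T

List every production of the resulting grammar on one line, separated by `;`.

The nullable symbols are {P, T}.
ε ∉ L(G), so no ε-production is kept.
Add the nullable-subset variants: S → 3 T gives 3 T | 3. T → 3 P gives 3 P | 3.

S -> 0 3 | 0 | 3 T | 3; T -> 3 0 | P | 3 P | 3; P -> 3 0 | 3 | T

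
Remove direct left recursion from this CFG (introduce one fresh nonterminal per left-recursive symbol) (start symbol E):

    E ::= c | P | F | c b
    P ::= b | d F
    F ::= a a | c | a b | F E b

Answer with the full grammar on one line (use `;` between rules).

E ::= c | P | F | c b; P ::= b | d F; F ::= a a F' | c F' | a b F'; F' ::= E b F' | epsilon

F is directly left-recursive.
For F: α = {E b}, β = {a a, c, a b}. Rewrite as F → β F' and F' → α F' | ε.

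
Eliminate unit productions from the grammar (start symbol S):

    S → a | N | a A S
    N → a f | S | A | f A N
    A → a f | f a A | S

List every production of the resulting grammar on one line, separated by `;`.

Unit pairs: A ⇒* {N, S}; N ⇒* {A, S}; S ⇒* {A, N}.
For each unit pair (A, B), copy every non-unit production of B to A, then drop all unit productions.

S → a | a A S | a f | f A N | f a A; N → a | a A S | a f | f A N | f a A; A → a | a A S | a f | f A N | f a A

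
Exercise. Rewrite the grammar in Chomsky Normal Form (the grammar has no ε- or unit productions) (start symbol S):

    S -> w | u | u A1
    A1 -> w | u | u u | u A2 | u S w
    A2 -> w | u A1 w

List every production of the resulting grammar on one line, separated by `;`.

S -> w | u | X1 A1; A1 -> w | u | X1 X1 | X1 A2 | X1 Y1; A2 -> w | X1 Y2; X1 -> u; X2 -> w; Y1 -> S X2; Y2 -> A1 X2

Introduce a nonterminal for each terminal appearing in a rule of length ≥ 2: X1 → u, X2 → w.
Binarize each right-hand side of length ≥ 3 by chaining fresh nonterminals (Y1, Y2, …): affected rules were A1 → X1 S X2; A2 → X1 A1 X2.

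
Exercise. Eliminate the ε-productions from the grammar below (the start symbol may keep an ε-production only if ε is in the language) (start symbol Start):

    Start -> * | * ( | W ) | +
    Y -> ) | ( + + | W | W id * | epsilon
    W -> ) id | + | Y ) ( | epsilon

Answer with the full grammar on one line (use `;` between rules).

Start -> * | * ( | W ) | ) | +; Y -> ) | ( + + | W | W id * | id *; W -> ) id | + | Y ) ( | ) (

Nullable set = {W, Y}.
ε ∉ L(G), so no ε-production is kept.
Add the nullable-subset variants: Start → W ) gives W ) | ). Y → W id * gives W id * | id *. W → Y ) ( gives Y ) ( | ) (.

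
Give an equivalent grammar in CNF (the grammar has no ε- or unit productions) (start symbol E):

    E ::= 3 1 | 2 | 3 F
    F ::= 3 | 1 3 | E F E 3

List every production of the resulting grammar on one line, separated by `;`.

E ::= X1 X2 | 2 | X1 F; F ::= 3 | X2 X1 | E Y1; X1 ::= 3; X2 ::= 1; Y1 ::= F Y2; Y2 ::= E X1

Introduce a nonterminal for each terminal appearing in a rule of length ≥ 2: X1 → 3, X2 → 1.
Binarize each right-hand side of length ≥ 3 by chaining fresh nonterminals (Y1, Y2, …): affected rules were F → E F E X1.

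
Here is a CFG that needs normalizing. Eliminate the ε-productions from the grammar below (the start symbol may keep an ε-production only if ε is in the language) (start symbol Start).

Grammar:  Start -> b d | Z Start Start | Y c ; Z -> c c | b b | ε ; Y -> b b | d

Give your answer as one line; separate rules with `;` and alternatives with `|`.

Start -> b d | Z Start Start | Start Start | Y c; Z -> c c | b b; Y -> b b | d

Nullable set = {Z}.
ε ∉ L(G), so no ε-production is kept.
For each production, add variants omitting each subset of nullable occurrences: Start → Z Start Start gives Z Start Start | Start Start.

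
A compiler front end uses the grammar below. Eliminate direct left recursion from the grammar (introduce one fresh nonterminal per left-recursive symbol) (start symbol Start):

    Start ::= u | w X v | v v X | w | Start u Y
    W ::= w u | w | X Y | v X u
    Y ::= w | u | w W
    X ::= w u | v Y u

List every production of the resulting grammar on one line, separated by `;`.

Start is directly left-recursive.
For Start: α = {u Y}, β = {u, w X v, v v X, w}. Rewrite as Start → β Start1 and Start1 → α Start1 | ε.

Start ::= u Start1 | w X v Start1 | v v X Start1 | w Start1; W ::= w u | w | X Y | v X u; Y ::= w | u | w W; X ::= w u | v Y u; Start1 ::= u Y Start1 | eps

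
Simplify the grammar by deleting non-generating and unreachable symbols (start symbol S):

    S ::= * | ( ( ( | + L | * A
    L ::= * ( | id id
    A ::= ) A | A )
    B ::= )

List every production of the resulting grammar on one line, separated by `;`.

Generating nonterminals: {B, L, S}.
Reachable from S after that: {L, S}.
Removed useless symbols: {A, B} and every production mentioning them.

S ::= * | ( ( ( | + L; L ::= * ( | id id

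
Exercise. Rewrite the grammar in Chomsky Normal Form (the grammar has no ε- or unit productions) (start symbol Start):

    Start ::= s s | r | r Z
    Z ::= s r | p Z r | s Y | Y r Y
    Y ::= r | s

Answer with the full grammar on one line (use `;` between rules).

Introduce a nonterminal for each terminal appearing in a rule of length ≥ 2: X1 → s, X2 → r, X3 → p.
Binarize each right-hand side of length ≥ 3 by chaining fresh nonterminals (Y1, Y2, …): affected rules were Z → X3 Z X2; Z → Y X2 Y.

Start ::= X1 X1 | r | X2 Z; Z ::= X1 X2 | X3 Y1 | X1 Y | Y Y2; Y ::= r | s; X1 ::= s; X2 ::= r; X3 ::= p; Y1 ::= Z X2; Y2 ::= X2 Y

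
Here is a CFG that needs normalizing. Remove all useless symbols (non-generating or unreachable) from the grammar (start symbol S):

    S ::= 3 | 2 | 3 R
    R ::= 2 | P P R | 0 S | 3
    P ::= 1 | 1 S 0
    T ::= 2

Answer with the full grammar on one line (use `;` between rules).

Generating nonterminals: {P, R, S, T}.
Reachable from S after that: {P, R, S}.
Removed useless symbols: {T} and every production mentioning them.

S ::= 3 | 2 | 3 R; R ::= 2 | P P R | 0 S | 3; P ::= 1 | 1 S 0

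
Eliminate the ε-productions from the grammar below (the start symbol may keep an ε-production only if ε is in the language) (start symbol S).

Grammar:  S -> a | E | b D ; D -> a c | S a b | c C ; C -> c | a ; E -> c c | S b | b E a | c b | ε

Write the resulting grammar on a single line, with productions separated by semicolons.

Nullable set = {E, S}.
ε ∈ L(G) since S is nullable, so keep S → ε.
Expand every rule over subsets of its nullable positions: D → S a b gives S a b | a b. E → S b gives S b | b. E → b E a gives b E a | b a.

S -> a | E | b D | ε; D -> a c | S a b | a b | c C; C -> c | a; E -> c c | S b | b | b E a | b a | c b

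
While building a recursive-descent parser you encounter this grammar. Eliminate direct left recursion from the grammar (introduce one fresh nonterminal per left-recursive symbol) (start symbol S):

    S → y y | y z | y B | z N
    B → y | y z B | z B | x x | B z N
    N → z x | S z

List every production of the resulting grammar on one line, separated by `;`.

Left recursion appears on B.
For B: α = {z N}, β = {y, y z B, z B, x x}. Rewrite as B → β B' and B' → α B' | ε.

S → y y | y z | y B | z N; B → y B' | y z B B' | z B B' | x x B'; N → z x | S z; B' → z N B' | ε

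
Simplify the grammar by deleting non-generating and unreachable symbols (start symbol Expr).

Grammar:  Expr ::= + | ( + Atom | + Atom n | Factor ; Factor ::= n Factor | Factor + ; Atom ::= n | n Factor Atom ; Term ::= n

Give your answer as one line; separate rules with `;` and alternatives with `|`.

Generating nonterminals: {Atom, Expr, Term}.
Reachable from Expr after that: {Atom, Expr}.
Removed useless symbols: {Factor, Term} and every production mentioning them.

Expr ::= + | ( + Atom | + Atom n; Atom ::= n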